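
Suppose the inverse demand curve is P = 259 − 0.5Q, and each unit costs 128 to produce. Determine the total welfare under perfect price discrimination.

With perfect price discrimination, output is the efficient level Q = 262 (where demand meets MC), but every buyer pays their willingness to pay: CS = 0 and PS = total surplus.
TS = 17161 (equal to competitive TS).

TS = 17161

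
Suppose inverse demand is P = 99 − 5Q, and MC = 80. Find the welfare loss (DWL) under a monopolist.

Under competition P = MC = 80, so Q = (99 − 80)/5 = 3.8.
Monopoly sets MR = MC: 99 − 10Q = 80 ⇒ Q = 1.9, P = 99 − 5·1.9 = 89.5.
DWL is the triangle between Q = 1.9 and Q = 3.8: ½·(3.8 − 1.9)·(89.5 − 80) = 9.025.

DWL = 9.025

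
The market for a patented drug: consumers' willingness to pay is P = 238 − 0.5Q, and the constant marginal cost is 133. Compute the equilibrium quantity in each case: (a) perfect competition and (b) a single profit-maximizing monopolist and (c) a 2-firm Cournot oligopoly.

Competitive firms price at marginal cost: P = 133, giving Q = 210.
A monopolist chooses Q where MR = MC. MR = 238 − Q; setting this equal to 133 gives Q = 105 and P = 185.5.
Cournot with 2 identical firms: the symmetric best-response condition is 238 − 1.5q = 133. Each firm produces q = 70, total output Q = 140, price P = 168.

Competition: Q = 210; Monopoly: Q = 105; Cournot: Q = 140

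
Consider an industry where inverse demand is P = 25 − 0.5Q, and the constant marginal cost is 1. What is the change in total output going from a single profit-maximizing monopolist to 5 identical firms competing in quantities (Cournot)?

Monopoly sets MR = MC: 25 − Q = 1 ⇒ Q = 24, P = 25 − 0.5·24 = 13.
With 5 symmetric Cournot firms, each firm's FOC gives 25 − 3q = 1, so q = 8, Q = 5·8 = 40, and P = 5.
Change in total output: 40 − 24 = 16.

Total output rises by 16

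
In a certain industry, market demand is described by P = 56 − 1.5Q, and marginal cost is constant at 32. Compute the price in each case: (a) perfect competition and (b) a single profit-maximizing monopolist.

Competition: P = 32; Monopoly: P = 44

Under competition P = MC = 32, so Q = (56 − 32)/1.5 = 16.
Monopoly sets MR = MC: 56 − 3Q = 32 ⇒ Q = 8, P = 56 − 1.5·8 = 44.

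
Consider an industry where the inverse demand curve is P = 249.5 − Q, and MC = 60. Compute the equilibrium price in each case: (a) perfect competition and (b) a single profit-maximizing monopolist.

Competition: P = 60; Monopoly: P = 154.75

Perfect competition: P = MC = 60, so 249.5 − Q = 60 and Q = 189.5.
A monopolist chooses Q where MR = MC. MR = 249.5 − 2Q; setting this equal to 60 gives Q = 94.75 and P = 154.75.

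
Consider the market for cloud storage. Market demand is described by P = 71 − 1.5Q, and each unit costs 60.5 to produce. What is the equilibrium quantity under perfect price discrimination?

A perfectly discriminating monopolist sells every unit with P(Q) ≥ MC(Q), so output equals the competitive quantity Q = 7. Each buyer pays their reservation price, so CS = 0 and the firm captures all surplus.

Q = 7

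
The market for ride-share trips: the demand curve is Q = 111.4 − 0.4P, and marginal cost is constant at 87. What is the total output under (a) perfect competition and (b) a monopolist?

Competition: Q = 76.6; Monopoly: Q = 38.3

Inverting demand: P = 278.5 − 2.5Q.
Perfect competition: P = MC = 87, so 278.5 − 2.5Q = 87 and Q = 76.6.
A monopolist chooses Q where MR = MC. MR = 278.5 − 5Q; setting this equal to 87 gives Q = 38.3 and P = 182.75.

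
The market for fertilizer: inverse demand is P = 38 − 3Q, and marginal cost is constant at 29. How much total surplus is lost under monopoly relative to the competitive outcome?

Competitive firms price at marginal cost: P = 29, giving Q = 3.
The monopolist equates marginal revenue to marginal cost: 38 − 6Q = 29, so Q = 1.5. From demand, P = 33.5.
DWL is the triangle between Q = 1.5 and Q = 3: ½·(3 − 1.5)·(33.5 − 29) = 3.375.

DWL = 3.375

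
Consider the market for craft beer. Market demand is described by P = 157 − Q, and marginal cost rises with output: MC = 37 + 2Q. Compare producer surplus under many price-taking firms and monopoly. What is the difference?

Competitive equilibrium sets price equal to marginal cost: 157 − Q = 37 + 2Q, so Q = 40 and P = 117.
PS = P·Q − VC(Q) = 117·40 − (37·40 + ½·2·40²) = 1600.
A monopolist chooses Q where MR = MC. MR = 157 − 2Q; setting this equal to 37 + 2Q gives Q = 30 and P = 127.
PS = P·Q − VC(Q) = 127·30 − (37·30 + ½·2·30²) = 1800.
Change in producer surplus: 1800 − 1600 = 200.

PS rises by 200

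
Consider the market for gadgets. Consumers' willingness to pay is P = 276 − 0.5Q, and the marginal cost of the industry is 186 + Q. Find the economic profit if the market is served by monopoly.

Profit = 2025

Monopoly sets MR = MC: 276 − Q = 186 + Q ⇒ Q = 45, P = 276 − 0.5·45 = 253.5.
Profit = 253.5·45 − (186·45 + ½·1·45²) = 2025.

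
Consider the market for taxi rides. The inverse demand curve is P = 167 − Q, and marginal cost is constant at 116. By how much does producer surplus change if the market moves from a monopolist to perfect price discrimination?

PS rises by 650.25

The monopolist equates marginal revenue to marginal cost: 167 − 2Q = 116, so Q = 25.5. From demand, P = 141.5.
PS = (141.5 − 116)·25.5 = 650.25.
A perfectly discriminating monopolist sells every unit with P(Q) ≥ MC(Q), so output equals the competitive quantity Q = 51. Each buyer pays their reservation price, so CS = 0 and the firm captures all surplus.
PS = ½·(167 − 116)·51 = 1300.5.
Change in producer surplus: 1300.5 − 650.25 = 650.25.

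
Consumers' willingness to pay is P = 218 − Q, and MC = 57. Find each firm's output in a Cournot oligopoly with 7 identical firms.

With 7 symmetric Cournot firms, each firm's FOC gives 218 − 8q = 57, so q = 20.125, Q = 7·20.125 = 140.875, and P = 77.125.

q_i = 20.125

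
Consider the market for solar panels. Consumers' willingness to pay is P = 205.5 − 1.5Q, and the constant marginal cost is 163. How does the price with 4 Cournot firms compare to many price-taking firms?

Cournot: P = 171.5; Competition: P = 163

With 4 symmetric Cournot firms, each firm's FOC gives 205.5 − 7.5q = 163, so q = 17/3, Q = 4·17/3 = 68/3, and P = 171.5.
Competitive firms price at marginal cost: P = 163, giving Q = 85/3.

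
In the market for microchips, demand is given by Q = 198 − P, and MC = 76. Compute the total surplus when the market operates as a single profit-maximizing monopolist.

Inverting demand: P = 198 − Q.
The monopolist equates marginal revenue to marginal cost: 198 − 2Q = 76, so Q = 61. From demand, P = 137.
CS = ½·(198 − 137)·61 = 1860.5; PS = (137 − 76)·61 = 3721; TS = 5581.5.

TS = 5581.5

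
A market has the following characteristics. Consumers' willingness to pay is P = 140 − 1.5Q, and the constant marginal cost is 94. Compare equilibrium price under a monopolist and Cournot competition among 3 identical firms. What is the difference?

P falls by 11.5

The monopolist equates marginal revenue to marginal cost: 140 − 3Q = 94, so Q = 46/3. From demand, P = 117.
In a 3-firm Cournot equilibrium, symmetry and the first-order condition give q = (140 − 94)/(6) = 23/3. So Q = 23 and P = 105.5.
Change in equilibrium price: 105.5 − 117 = −11.5.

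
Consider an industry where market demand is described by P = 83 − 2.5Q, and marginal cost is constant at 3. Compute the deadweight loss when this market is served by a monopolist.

Perfect competition: P = MC = 3, so 83 − 2.5Q = 3 and Q = 32.
Monopoly sets MR = MC: 83 − 5Q = 3 ⇒ Q = 16, P = 83 − 2.5·16 = 43.
DWL is the triangle between Q = 16 and Q = 32: ½·(32 − 16)·(43 − 3) = 320.

DWL = 320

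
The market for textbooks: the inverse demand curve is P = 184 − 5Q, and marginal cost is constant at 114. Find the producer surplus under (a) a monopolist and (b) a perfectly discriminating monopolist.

Monopoly: PS = 245; Perfect PD: PS = 490

The monopolist equates marginal revenue to marginal cost: 184 − 10Q = 114, so Q = 7. From demand, P = 149.
PS = (149 − 114)·7 = 245.
With perfect price discrimination, output is the efficient level Q = 14 (where demand meets MC), but every buyer pays their willingness to pay: CS = 0 and PS = total surplus.
PS = ½·(184 − 114)·14 = 490.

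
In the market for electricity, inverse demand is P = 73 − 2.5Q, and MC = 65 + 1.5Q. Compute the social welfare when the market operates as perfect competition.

Under competition P = MC: 73 − 2.5Q = 65 + 1.5Q ⇒ Q = 2, P = 68.
CS = ½·(73 − 68)·2 = 5; PS = (68·2 − 65·2 − ½·1.5·2²) = 3; TS = 8.

TS = 8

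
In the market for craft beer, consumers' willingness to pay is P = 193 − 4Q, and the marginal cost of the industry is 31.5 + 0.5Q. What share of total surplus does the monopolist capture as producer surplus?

PS/TS = 0.68

A monopolist chooses Q where MR = MC. MR = 193 − 8Q; setting this equal to 31.5 + 0.5Q gives Q = 19 and P = 117.
CS = ½·(193 − 117)·19 = 722.
PS = P·Q − VC(Q) = 117·19 − (31.5·19 + ½·0.5·19²) = 1534.25.
Share captured = PS/TS = 1534.25/2256.25 = 0.68.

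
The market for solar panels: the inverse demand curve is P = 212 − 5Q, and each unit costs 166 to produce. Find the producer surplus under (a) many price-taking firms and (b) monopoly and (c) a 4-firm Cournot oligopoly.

Competition: PS = 0; Monopoly: PS = 105.8; Cournot: PS = 67.712

Competitive firms price at marginal cost: P = 166, giving Q = 9.2.
PS = (166 − 166)·9.2 = 0.
A monopolist chooses Q where MR = MC. MR = 212 − 10Q; setting this equal to 166 gives Q = 4.6 and P = 189.
PS = (189 − 166)·4.6 = 105.8.
Cournot with 4 identical firms: the symmetric best-response condition is 212 − 25q = 166. Each firm produces q = 1.84, total output Q = 7.36, price P = 175.2.
PS = (175.2 − 166)·7.36 = 67.712.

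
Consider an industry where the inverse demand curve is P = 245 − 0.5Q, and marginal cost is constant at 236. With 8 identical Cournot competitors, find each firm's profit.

π_i = 2

Cournot with 8 identical firms: the symmetric best-response condition is 245 − 4.5q = 236. Each firm produces q = 2, total output Q = 16, price P = 237.
Each firm's profit = (237 − 236)·2 = 2.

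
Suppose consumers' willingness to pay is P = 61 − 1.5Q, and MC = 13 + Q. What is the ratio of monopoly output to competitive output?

The monopolist equates marginal revenue to marginal cost: 61 − 3Q = 13 + Q, so Q = 12. From demand, P = 43.
Under competition P = MC: 61 − 1.5Q = 13 + Q ⇒ Q = 19.2, P = 32.2.
Ratio Q_m/Q_c = 12/19.2 = 0.625.

Q_m/Q_c = 0.625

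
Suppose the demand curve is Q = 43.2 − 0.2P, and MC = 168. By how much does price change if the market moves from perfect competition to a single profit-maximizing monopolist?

P rises by 24

Inverting demand: P = 216 − 5Q.
Perfect competition: P = MC = 168, so 216 − 5Q = 168 and Q = 9.6.
A monopolist chooses Q where MR = MC. MR = 216 − 10Q; setting this equal to 168 gives Q = 4.8 and P = 192.
Change in price: 192 − 168 = 24.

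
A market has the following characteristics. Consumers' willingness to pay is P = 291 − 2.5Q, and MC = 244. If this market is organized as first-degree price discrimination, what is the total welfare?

Under first-degree price discrimination the firm charges each unit its demand price and produces up to where P = MC, i.e. Q = 18.8. Consumer surplus is zero; producer surplus equals total surplus.
TS = 441.8 (equal to competitive TS).

TS = 441.8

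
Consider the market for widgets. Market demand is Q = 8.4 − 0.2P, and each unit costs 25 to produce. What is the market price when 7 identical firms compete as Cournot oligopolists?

Inverting demand: P = 42 − 5Q.
In a 7-firm Cournot equilibrium, symmetry and the first-order condition give q = (42 − 25)/(40) = 0.425. So Q = 2.975 and P = 27.125.

P = 27.125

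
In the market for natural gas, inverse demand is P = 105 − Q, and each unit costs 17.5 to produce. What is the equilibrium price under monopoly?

P = 61.25

A monopolist chooses Q where MR = MC. MR = 105 − 2Q; setting this equal to 17.5 gives Q = 43.75 and P = 61.25.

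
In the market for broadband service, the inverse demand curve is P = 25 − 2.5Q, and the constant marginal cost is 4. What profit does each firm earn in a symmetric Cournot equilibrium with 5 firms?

Cournot with 5 identical firms: the symmetric best-response condition is 25 − 15q = 4. Each firm produces q = 1.4, total output Q = 7, price P = 7.5.
Each firm's profit = (7.5 − 4)·1.4 = 4.9.

π_i = 4.9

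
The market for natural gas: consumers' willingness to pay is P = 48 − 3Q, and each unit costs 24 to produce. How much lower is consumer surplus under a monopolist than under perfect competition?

CS falls by 72

Under competition P = MC = 24, so Q = (48 − 24)/3 = 8.
CS = ½·(48 − 24)·8 = 96.
Monopoly sets MR = MC: 48 − 6Q = 24 ⇒ Q = 4, P = 48 − 3·4 = 36.
CS = ½·(48 − 36)·4 = 24.
Change in consumer surplus: 24 − 96 = −72.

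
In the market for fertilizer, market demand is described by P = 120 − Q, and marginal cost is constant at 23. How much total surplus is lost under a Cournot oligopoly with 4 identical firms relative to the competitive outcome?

Competitive firms price at marginal cost: P = 23, giving Q = 97.
With 4 symmetric Cournot firms, each firm's FOC gives 120 − 5q = 23, so q = 19.4, Q = 4·19.4 = 77.6, and P = 42.4.
DWL is the triangle between Q = 77.6 and Q = 97: ½·(97 − 77.6)·(42.4 − 23) = 188.18.

DWL = 188.18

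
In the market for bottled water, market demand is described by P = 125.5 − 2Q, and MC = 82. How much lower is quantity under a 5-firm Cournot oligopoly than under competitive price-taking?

Quantity falls by 3.625

Competitive firms price at marginal cost: P = 82, giving Q = 21.75.
In a 5-firm Cournot equilibrium, symmetry and the first-order condition give q = (125.5 − 82)/(12) = 3.625. So Q = 18.125 and P = 89.25.
Change in quantity: 18.125 − 21.75 = −3.625.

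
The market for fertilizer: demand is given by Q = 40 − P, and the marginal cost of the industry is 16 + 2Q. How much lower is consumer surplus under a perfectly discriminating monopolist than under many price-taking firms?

Inverting demand: P = 40 − Q.
Competitive equilibrium sets price equal to marginal cost: 40 − Q = 16 + 2Q, so Q = 8 and P = 32.
CS = ½·(40 − 32)·8 = 32.
Under first-degree price discrimination the firm charges each unit its demand price and produces up to where P = MC, i.e. Q = 8. Consumer surplus is zero; producer surplus equals total surplus.
CS = 0.
Change in consumer surplus: 0 − 32 = −32.

CS falls by 32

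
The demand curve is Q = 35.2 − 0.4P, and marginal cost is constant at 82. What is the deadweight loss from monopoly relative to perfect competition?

DWL = 1.8

Inverting demand: P = 88 − 2.5Q.
Competitive firms price at marginal cost: P = 82, giving Q = 2.4.
The monopolist equates marginal revenue to marginal cost: 88 − 5Q = 82, so Q = 1.2. From demand, P = 85.
DWL is the triangle between Q = 1.2 and Q = 2.4: ½·(2.4 − 1.2)·(85 − 82) = 1.8.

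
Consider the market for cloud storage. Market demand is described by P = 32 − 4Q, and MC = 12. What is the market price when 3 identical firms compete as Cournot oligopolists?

P = 17

In a 3-firm Cournot equilibrium, symmetry and the first-order condition give q = (32 − 12)/(16) = 1.25. So Q = 3.75 and P = 17.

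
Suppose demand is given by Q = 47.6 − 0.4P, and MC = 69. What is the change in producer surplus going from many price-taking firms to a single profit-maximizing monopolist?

PS rises by 250

Inverting demand: P = 119 − 2.5Q.
Competitive firms price at marginal cost: P = 69, giving Q = 20.
PS = (69 − 69)·20 = 0.
Monopoly sets MR = MC: 119 − 5Q = 69 ⇒ Q = 10, P = 119 − 2.5·10 = 94.
PS = (94 − 69)·10 = 250.
Change in producer surplus: 250 − 0 = 250.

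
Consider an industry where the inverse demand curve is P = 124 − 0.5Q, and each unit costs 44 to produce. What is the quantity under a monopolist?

Q = 80

Monopoly sets MR = MC: 124 − Q = 44 ⇒ Q = 80, P = 124 − 0.5·80 = 84.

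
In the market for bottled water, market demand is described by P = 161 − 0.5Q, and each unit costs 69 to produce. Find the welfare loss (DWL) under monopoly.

Under competition P = MC = 69, so Q = (161 − 69)/0.5 = 184.
The monopolist equates marginal revenue to marginal cost: 161 − Q = 69, so Q = 92. From demand, P = 115.
DWL is the triangle between Q = 92 and Q = 184: ½·(184 − 92)·(115 − 69) = 2116.

DWL = 2116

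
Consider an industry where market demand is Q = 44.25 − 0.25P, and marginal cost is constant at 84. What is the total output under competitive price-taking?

Inverting demand: P = 177 − 4Q.
Competitive firms price at marginal cost: P = 84, giving Q = 23.25.

Q = 23.25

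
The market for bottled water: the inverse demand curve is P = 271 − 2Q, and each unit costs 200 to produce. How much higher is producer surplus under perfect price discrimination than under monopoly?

Producer surplus rises by 630.125

A monopolist chooses Q where MR = MC. MR = 271 − 4Q; setting this equal to 200 gives Q = 17.75 and P = 235.5.
PS = (235.5 − 200)·17.75 = 630.125.
With perfect price discrimination, output is the efficient level Q = 35.5 (where demand meets MC), but every buyer pays their willingness to pay: CS = 0 and PS = total surplus.
PS = ½·(271 − 200)·35.5 = 1260.25.
Change in producer surplus: 1260.25 − 630.125 = 630.125.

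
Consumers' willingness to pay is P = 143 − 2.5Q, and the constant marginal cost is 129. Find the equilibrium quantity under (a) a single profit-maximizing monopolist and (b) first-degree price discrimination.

Monopoly: Q = 2.8; Perfect PD: Q = 5.6

The monopolist equates marginal revenue to marginal cost: 143 − 5Q = 129, so Q = 2.8. From demand, P = 136.
Under first-degree price discrimination the firm charges each unit its demand price and produces up to where P = MC, i.e. Q = 5.6. Consumer surplus is zero; producer surplus equals total surplus.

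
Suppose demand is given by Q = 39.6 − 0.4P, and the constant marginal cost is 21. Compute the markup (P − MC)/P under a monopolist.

Inverting demand: P = 99 − 2.5Q.
The monopolist equates marginal revenue to marginal cost: 99 − 5Q = 21, so Q = 15.6. From demand, P = 60.
Lerner index = (P − MC)/P = (60 − 21)/60 = 0.65.

Lerner index = 0.65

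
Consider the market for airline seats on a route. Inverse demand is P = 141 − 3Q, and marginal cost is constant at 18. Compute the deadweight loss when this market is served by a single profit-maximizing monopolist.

DWL = 630.375

Under competition P = MC = 18, so Q = (141 − 18)/3 = 41.
Monopoly sets MR = MC: 141 − 6Q = 18 ⇒ Q = 20.5, P = 141 − 3·20.5 = 79.5.
DWL is the triangle between Q = 20.5 and Q = 41: ½·(41 − 20.5)·(79.5 − 18) = 630.375.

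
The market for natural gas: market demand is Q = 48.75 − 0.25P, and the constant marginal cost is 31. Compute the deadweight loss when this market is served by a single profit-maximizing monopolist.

DWL = 840.5

Inverting demand: P = 195 − 4Q.
Perfect competition: P = MC = 31, so 195 − 4Q = 31 and Q = 41.
A monopolist chooses Q where MR = MC. MR = 195 − 8Q; setting this equal to 31 gives Q = 20.5 and P = 113.
DWL is the triangle between Q = 20.5 and Q = 41: ½·(41 − 20.5)·(113 − 31) = 840.5.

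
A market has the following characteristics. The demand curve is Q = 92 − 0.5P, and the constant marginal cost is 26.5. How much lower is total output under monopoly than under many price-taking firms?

Inverting demand: P = 184 − 2Q.
Perfect competition: P = MC = 26.5, so 184 − 2Q = 26.5 and Q = 78.75.
The monopolist equates marginal revenue to marginal cost: 184 − 4Q = 26.5, so Q = 39.375. From demand, P = 105.25.
Change in total output: 39.375 − 78.75 = −39.375.

Q falls by 39.375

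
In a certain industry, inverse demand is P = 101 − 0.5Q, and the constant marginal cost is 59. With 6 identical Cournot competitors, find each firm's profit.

π_i = 72

In a 6-firm Cournot equilibrium, symmetry and the first-order condition give q = (101 − 59)/(3.5) = 12. So Q = 72 and P = 65.
Each firm's profit = (65 − 59)·12 = 72.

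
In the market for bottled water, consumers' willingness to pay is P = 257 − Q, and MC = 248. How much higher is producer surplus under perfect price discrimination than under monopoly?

The monopolist equates marginal revenue to marginal cost: 257 − 2Q = 248, so Q = 4.5. From demand, P = 252.5.
PS = (252.5 − 248)·4.5 = 20.25.
With perfect price discrimination, output is the efficient level Q = 9 (where demand meets MC), but every buyer pays their willingness to pay: CS = 0 and PS = total surplus.
PS = ½·(257 − 248)·9 = 40.5.
Change in producer surplus: 40.5 − 20.25 = 20.25.

PS rises by 20.25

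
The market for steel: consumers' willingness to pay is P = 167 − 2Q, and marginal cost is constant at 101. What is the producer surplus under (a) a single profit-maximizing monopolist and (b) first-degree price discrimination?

Monopoly: PS = 544.5; Perfect PD: PS = 1089

The monopolist equates marginal revenue to marginal cost: 167 − 4Q = 101, so Q = 16.5. From demand, P = 134.
PS = (134 − 101)·16.5 = 544.5.
With perfect price discrimination, output is the efficient level Q = 33 (where demand meets MC), but every buyer pays their willingness to pay: CS = 0 and PS = total surplus.
PS = ½·(167 − 101)·33 = 1089.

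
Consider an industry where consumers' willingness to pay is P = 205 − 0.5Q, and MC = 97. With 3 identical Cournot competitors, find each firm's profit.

π_i = 1458

In a 3-firm Cournot equilibrium, symmetry and the first-order condition give q = (205 − 97)/(2) = 54. So Q = 162 and P = 124.
Each firm's profit = (124 − 97)·54 = 1458.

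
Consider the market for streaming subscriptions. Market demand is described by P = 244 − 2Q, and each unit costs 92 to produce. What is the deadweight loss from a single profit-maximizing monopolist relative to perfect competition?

DWL = 1444

Perfect competition: P = MC = 92, so 244 − 2Q = 92 and Q = 76.
The monopolist equates marginal revenue to marginal cost: 244 − 4Q = 92, so Q = 38. From demand, P = 168.
DWL is the triangle between Q = 38 and Q = 76: ½·(76 − 38)·(168 − 92) = 1444.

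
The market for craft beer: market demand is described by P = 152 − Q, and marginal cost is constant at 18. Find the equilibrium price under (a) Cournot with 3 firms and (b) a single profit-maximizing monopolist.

Cournot with 3 identical firms: the symmetric best-response condition is 152 − 4q = 18. Each firm produces q = 33.5, total output Q = 100.5, price P = 51.5.
The monopolist equates marginal revenue to marginal cost: 152 − 2Q = 18, so Q = 67. From demand, P = 85.

Cournot: P = 51.5; Monopoly: P = 85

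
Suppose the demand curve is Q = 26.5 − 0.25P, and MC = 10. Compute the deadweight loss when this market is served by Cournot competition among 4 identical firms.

Inverting demand: P = 106 − 4Q.
Competitive firms price at marginal cost: P = 10, giving Q = 24.
Cournot with 4 identical firms: the symmetric best-response condition is 106 − 20q = 10. Each firm produces q = 4.8, total output Q = 19.2, price P = 29.2.
DWL is the triangle between Q = 19.2 and Q = 24: ½·(24 − 19.2)·(29.2 − 10) = 46.08.

DWL = 46.08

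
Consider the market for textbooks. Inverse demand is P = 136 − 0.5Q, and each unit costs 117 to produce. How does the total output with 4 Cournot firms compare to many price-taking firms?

Cournot: Q = 30.4; Competition: Q = 38

Cournot with 4 identical firms: the symmetric best-response condition is 136 − 2.5q = 117. Each firm produces q = 7.6, total output Q = 30.4, price P = 120.8.
Perfect competition: P = MC = 117, so 136 − 0.5Q = 117 and Q = 38.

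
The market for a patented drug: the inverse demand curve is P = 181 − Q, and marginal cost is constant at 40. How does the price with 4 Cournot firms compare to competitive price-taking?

Cournot: P = 68.2; Competition: P = 40

Cournot with 4 identical firms: the symmetric best-response condition is 181 − 5q = 40. Each firm produces q = 28.2, total output Q = 112.8, price P = 68.2.
Competitive firms price at marginal cost: P = 40, giving Q = 141.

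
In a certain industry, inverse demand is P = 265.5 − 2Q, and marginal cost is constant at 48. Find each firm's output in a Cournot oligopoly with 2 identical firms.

Cournot with 2 identical firms: the symmetric best-response condition is 265.5 − 6q = 48. Each firm produces q = 36.25, total output Q = 72.5, price P = 120.5.

q_i = 36.25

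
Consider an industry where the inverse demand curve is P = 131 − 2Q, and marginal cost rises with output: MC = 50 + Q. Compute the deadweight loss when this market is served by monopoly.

DWL = 174.96

Competitive equilibrium sets price equal to marginal cost: 131 − 2Q = 50 + Q, so Q = 27 and P = 77.
A monopolist chooses Q where MR = MC. MR = 131 − 4Q; setting this equal to 50 + Q gives Q = 16.2 and P = 98.6.
CS = ½·(131 − 77)·27 = 729; PS = (77·27 − 50·27 − ½·1·27²) = 364.5; TS = 1093.5.
CS = ½·(131 − 98.6)·16.2 = 262.44; PS = (98.6·16.2 − 50·16.2 − ½·1·16.2²) = 656.1; TS = 918.54.
DWL = 1093.5 − 918.54 = 174.96.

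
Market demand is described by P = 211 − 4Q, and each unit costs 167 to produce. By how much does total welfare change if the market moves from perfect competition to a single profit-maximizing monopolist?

Total welfare falls by 60.5

Perfect competition: P = MC = 167, so 211 − 4Q = 167 and Q = 11.
CS = ½·(211 − 167)·11 = 242; PS = (167 − 167)·11 = 0; TS = 242.
Monopoly sets MR = MC: 211 − 8Q = 167 ⇒ Q = 5.5, P = 211 − 4·5.5 = 189.
CS = ½·(211 − 189)·5.5 = 60.5; PS = (189 − 167)·5.5 = 121; TS = 181.5.
Change in total welfare: 181.5 − 242 = −60.5.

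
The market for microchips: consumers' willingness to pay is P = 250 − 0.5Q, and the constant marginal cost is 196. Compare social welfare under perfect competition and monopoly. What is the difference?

TS falls by 729

Competitive firms price at marginal cost: P = 196, giving Q = 108.
CS = ½·(250 − 196)·108 = 2916; PS = (196 − 196)·108 = 0; TS = 2916.
Monopoly sets MR = MC: 250 − Q = 196 ⇒ Q = 54, P = 250 − 0.5·54 = 223.
CS = ½·(250 − 223)·54 = 729; PS = (223 − 196)·54 = 1458; TS = 2187.
Change in social welfare: 2187 − 2916 = −729.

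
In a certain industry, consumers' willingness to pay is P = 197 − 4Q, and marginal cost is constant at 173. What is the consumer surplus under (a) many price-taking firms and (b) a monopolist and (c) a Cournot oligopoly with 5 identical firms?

Competitive firms price at marginal cost: P = 173, giving Q = 6.
CS = ½·(197 − 173)·6 = 72.
Monopoly sets MR = MC: 197 − 8Q = 173 ⇒ Q = 3, P = 197 − 4·3 = 185.
CS = ½·(197 − 185)·3 = 18.
With 5 symmetric Cournot firms, each firm's FOC gives 197 − 24q = 173, so q = 1, Q = 5·1 = 5, and P = 177.
CS = ½·(197 − 177)·5 = 50.

Competition: CS = 72; Monopoly: CS = 18; Cournot: CS = 50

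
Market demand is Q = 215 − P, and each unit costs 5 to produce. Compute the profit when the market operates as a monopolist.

Inverting demand: P = 215 − Q.
Monopoly sets MR = MC: 215 − 2Q = 5 ⇒ Q = 105, P = 215 − 105 = 110.
Profit = (110 − 5)·105 = 11025.

Profit = 11025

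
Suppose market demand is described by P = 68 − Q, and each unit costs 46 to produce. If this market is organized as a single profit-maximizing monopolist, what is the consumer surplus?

A monopolist chooses Q where MR = MC. MR = 68 − 2Q; setting this equal to 46 gives Q = 11 and P = 57.
CS = ½·(68 − 57)·11 = 60.5.

CS = 60.5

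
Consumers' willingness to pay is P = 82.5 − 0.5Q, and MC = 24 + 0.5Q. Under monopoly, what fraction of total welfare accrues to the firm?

Monopoly sets MR = MC: 82.5 − Q = 24 + 0.5Q ⇒ Q = 39, P = 82.5 − 0.5·39 = 63.
CS = ½·(82.5 − 63)·39 = 380.25.
PS = P·Q − VC(Q) = 63·39 − (24·39 + ½·0.5·39²) = 1140.75.
Share captured = PS/TS = 1140.75/1521 = 0.75.

PS/TS = 0.75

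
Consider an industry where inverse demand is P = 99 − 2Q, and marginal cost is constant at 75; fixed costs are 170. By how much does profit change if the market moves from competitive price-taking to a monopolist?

π rises by 72

Competitive firms price at marginal cost: P = 75, giving Q = 12.
Profit = (75 − 75)·12 − 170 = −170.
The monopolist equates marginal revenue to marginal cost: 99 − 4Q = 75, so Q = 6. From demand, P = 87.
Profit = (87 − 75)·6 − 170 = −98.
Change in profit: −98 − −170 = 72.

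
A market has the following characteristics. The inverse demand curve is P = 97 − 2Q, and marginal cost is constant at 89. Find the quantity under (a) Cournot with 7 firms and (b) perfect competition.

Cournot: Q = 3.5; Competition: Q = 4

Cournot with 7 identical firms: the symmetric best-response condition is 97 − 16q = 89. Each firm produces q = 0.5, total output Q = 3.5, price P = 90.
Under competition P = MC = 89, so Q = (97 − 89)/2 = 4.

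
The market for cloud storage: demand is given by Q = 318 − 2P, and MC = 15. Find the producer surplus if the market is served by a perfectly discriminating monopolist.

PS = 20736

Inverting demand: P = 159 − 0.5Q.
With perfect price discrimination, output is the efficient level Q = 288 (where demand meets MC), but every buyer pays their willingness to pay: CS = 0 and PS = total surplus.
PS = ½·(159 − 15)·288 = 20736.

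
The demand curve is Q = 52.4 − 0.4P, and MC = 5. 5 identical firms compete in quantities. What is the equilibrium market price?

P = 26

Inverting demand: P = 131 − 2.5Q.
In a 5-firm Cournot equilibrium, symmetry and the first-order condition give q = (131 − 5)/(15) = 8.4. So Q = 42 and P = 26.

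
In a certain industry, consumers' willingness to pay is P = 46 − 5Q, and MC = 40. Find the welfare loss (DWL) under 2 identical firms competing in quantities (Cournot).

Under competition P = MC = 40, so Q = (46 − 40)/5 = 1.2.
In a 2-firm Cournot equilibrium, symmetry and the first-order condition give q = (46 − 40)/(15) = 0.4. So Q = 0.8 and P = 42.
DWL is the triangle between Q = 0.8 and Q = 1.2: ½·(1.2 − 0.8)·(42 − 40) = 0.4.

DWL = 0.4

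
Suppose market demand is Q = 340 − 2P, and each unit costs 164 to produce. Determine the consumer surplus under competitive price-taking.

CS = 36

Inverting demand: P = 170 − 0.5Q.
Competitive firms price at marginal cost: P = 164, giving Q = 12.
CS = ½·(170 − 164)·12 = 36.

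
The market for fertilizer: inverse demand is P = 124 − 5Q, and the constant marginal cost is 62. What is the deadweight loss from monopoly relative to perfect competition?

Competitive firms price at marginal cost: P = 62, giving Q = 12.4.
Monopoly sets MR = MC: 124 − 10Q = 62 ⇒ Q = 6.2, P = 124 − 5·6.2 = 93.
DWL is the triangle between Q = 6.2 and Q = 12.4: ½·(12.4 − 6.2)·(93 − 62) = 96.1.

DWL = 96.1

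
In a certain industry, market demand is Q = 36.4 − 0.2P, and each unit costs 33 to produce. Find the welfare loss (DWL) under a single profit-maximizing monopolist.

DWL = 555.025

Inverting demand: P = 182 − 5Q.
Competitive firms price at marginal cost: P = 33, giving Q = 29.8.
A monopolist chooses Q where MR = MC. MR = 182 − 10Q; setting this equal to 33 gives Q = 14.9 and P = 107.5.
DWL is the triangle between Q = 14.9 and Q = 29.8: ½·(29.8 − 14.9)·(107.5 − 33) = 555.025.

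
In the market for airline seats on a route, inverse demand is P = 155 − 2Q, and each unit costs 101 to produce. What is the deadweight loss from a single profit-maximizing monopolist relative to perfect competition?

Competitive firms price at marginal cost: P = 101, giving Q = 27.
Monopoly sets MR = MC: 155 − 4Q = 101 ⇒ Q = 13.5, P = 155 − 2·13.5 = 128.
DWL is the triangle between Q = 13.5 and Q = 27: ½·(27 − 13.5)·(128 − 101) = 182.25.

DWL = 182.25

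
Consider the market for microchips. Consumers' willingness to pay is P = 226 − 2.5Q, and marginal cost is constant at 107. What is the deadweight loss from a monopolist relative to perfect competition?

DWL = 708.05

Under competition P = MC = 107, so Q = (226 − 107)/2.5 = 47.6.
The monopolist equates marginal revenue to marginal cost: 226 − 5Q = 107, so Q = 23.8. From demand, P = 166.5.
DWL is the triangle between Q = 23.8 and Q = 47.6: ½·(47.6 − 23.8)·(166.5 − 107) = 708.05.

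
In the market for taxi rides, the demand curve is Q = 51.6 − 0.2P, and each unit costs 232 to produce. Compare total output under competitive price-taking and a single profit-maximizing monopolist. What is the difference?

Inverting demand: P = 258 − 5Q.
Under competition P = MC = 232, so Q = (258 − 232)/5 = 5.2.
The monopolist equates marginal revenue to marginal cost: 258 − 10Q = 232, so Q = 2.6. From demand, P = 245.
Change in total output: 2.6 − 5.2 = −2.6.

Q falls by 2.6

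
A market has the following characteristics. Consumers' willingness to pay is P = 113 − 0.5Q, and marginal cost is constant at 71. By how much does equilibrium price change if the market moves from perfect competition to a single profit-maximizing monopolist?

Perfect competition: P = MC = 71, so 113 − 0.5Q = 71 and Q = 84.
A monopolist chooses Q where MR = MC. MR = 113 − Q; setting this equal to 71 gives Q = 42 and P = 92.
Change in equilibrium price: 92 − 71 = 21.

Equilibrium price rises by 21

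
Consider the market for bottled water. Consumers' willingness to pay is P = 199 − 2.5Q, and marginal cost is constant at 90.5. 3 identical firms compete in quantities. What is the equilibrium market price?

P = 117.625

Cournot with 3 identical firms: the symmetric best-response condition is 199 − 10q = 90.5. Each firm produces q = 10.85, total output Q = 32.55, price P = 117.625.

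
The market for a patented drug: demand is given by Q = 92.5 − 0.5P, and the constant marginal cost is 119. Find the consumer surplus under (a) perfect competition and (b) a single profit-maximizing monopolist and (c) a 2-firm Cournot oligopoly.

Competition: CS = 1089; Monopoly: CS = 272.25; Cournot: CS = 484

Inverting demand: P = 185 − 2Q.
Under competition P = MC = 119, so Q = (185 − 119)/2 = 33.
CS = ½·(185 − 119)·33 = 1089.
The monopolist equates marginal revenue to marginal cost: 185 − 4Q = 119, so Q = 16.5. From demand, P = 152.
CS = ½·(185 − 152)·16.5 = 272.25.
Cournot with 2 identical firms: the symmetric best-response condition is 185 − 6q = 119. Each firm produces q = 11, total output Q = 22, price P = 141.
CS = ½·(185 − 141)·22 = 484.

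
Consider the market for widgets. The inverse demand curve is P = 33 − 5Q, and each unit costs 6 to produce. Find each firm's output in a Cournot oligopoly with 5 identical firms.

Cournot with 5 identical firms: the symmetric best-response condition is 33 − 30q = 6. Each firm produces q = 0.9, total output Q = 4.5, price P = 10.5.

q_i = 0.9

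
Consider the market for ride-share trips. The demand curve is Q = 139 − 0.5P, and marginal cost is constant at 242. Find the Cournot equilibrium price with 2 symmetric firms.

Inverting demand: P = 278 − 2Q.
Cournot with 2 identical firms: the symmetric best-response condition is 278 − 6q = 242. Each firm produces q = 6, total output Q = 12, price P = 254.

P = 254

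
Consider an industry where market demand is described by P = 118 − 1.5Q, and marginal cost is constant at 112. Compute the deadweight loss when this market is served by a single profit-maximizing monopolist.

DWL = 3

Perfect competition: P = MC = 112, so 118 − 1.5Q = 112 and Q = 4.
Monopoly sets MR = MC: 118 − 3Q = 112 ⇒ Q = 2, P = 118 − 1.5·2 = 115.
DWL is the triangle between Q = 2 and Q = 4: ½·(4 − 2)·(115 − 112) = 3.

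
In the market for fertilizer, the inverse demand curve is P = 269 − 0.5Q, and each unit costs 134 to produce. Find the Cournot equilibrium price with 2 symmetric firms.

With 2 symmetric Cournot firms, each firm's FOC gives 269 − 1.5q = 134, so q = 90, Q = 2·90 = 180, and P = 179.

P = 179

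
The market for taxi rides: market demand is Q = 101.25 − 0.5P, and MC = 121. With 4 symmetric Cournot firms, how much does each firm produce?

q_i = 8.15

Inverting demand: P = 202.5 − 2Q.
With 4 symmetric Cournot firms, each firm's FOC gives 202.5 − 10q = 121, so q = 8.15, Q = 4·8.15 = 32.6, and P = 137.3.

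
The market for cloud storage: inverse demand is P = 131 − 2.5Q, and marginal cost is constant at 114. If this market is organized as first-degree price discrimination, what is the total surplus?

TS = 57.8

Under first-degree price discrimination the firm charges each unit its demand price and produces up to where P = MC, i.e. Q = 6.8. Consumer surplus is zero; producer surplus equals total surplus.
TS = 57.8 (equal to competitive TS).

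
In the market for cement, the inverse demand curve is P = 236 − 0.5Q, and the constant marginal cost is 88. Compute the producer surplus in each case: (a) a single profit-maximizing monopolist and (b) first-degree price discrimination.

A monopolist chooses Q where MR = MC. MR = 236 − Q; setting this equal to 88 gives Q = 148 and P = 162.
PS = (162 − 88)·148 = 10952.
A perfectly discriminating monopolist sells every unit with P(Q) ≥ MC(Q), so output equals the competitive quantity Q = 296. Each buyer pays their reservation price, so CS = 0 and the firm captures all surplus.
PS = ½·(236 − 88)·296 = 21904.

Monopoly: PS = 10952; Perfect PD: PS = 21904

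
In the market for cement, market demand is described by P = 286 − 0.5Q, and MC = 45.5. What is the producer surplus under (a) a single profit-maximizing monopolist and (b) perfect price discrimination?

Monopoly: PS = 28920.125; Perfect PD: PS = 57840.25

The monopolist equates marginal revenue to marginal cost: 286 − Q = 45.5, so Q = 240.5. From demand, P = 165.75.
PS = (165.75 − 45.5)·240.5 = 28920.125.
A perfectly discriminating monopolist sells every unit with P(Q) ≥ MC(Q), so output equals the competitive quantity Q = 481. Each buyer pays their reservation price, so CS = 0 and the firm captures all surplus.
PS = ½·(286 − 45.5)·481 = 57840.25.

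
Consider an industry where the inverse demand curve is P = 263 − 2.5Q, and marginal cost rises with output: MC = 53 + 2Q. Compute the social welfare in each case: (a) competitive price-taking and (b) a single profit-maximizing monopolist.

Competitive equilibrium sets price equal to marginal cost: 263 − 2.5Q = 53 + 2Q, so Q = 140/3 and P = 439/3.
CS = ½·(263 − 439/3)·140/3 = 24500/9; PS = (439/3·140/3 − 53·140/3 − ½·2·(140/3)²) = 19600/9; TS = 4900.
Monopoly sets MR = MC: 263 − 5Q = 53 + 2Q ⇒ Q = 30, P = 263 − 2.5·30 = 188.
CS = ½·(263 − 188)·30 = 1125; PS = (188·30 − 53·30 − ½·2·30²) = 3150; TS = 4275.

Competition: TS = 4900; Monopoly: TS = 4275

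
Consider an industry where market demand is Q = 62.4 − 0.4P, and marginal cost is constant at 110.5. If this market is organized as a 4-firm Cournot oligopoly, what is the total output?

Inverting demand: P = 156 − 2.5Q.
In a 4-firm Cournot equilibrium, symmetry and the first-order condition give q = (156 − 110.5)/(12.5) = 3.64. So Q = 14.56 and P = 119.6.

Q = 14.56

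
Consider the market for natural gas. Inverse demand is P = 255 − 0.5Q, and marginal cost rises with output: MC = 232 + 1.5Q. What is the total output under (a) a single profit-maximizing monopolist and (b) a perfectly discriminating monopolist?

The monopolist equates marginal revenue to marginal cost: 255 − Q = 232 + 1.5Q, so Q = 9.2. From demand, P = 250.4.
Under first-degree price discrimination the firm charges each unit its demand price and produces up to where P = MC, i.e. Q = 11.5. Consumer surplus is zero; producer surplus equals total surplus.

Monopoly: Q = 9.2; Perfect PD: Q = 11.5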